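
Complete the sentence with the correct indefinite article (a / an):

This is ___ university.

The indefinite article is chosen by the initial *sound* of the following word, not its spelling.
*university* begins with the sound /juː/ (u pronounced /juː/) — a consonant sound.
So the article is *a*: This is a university.

a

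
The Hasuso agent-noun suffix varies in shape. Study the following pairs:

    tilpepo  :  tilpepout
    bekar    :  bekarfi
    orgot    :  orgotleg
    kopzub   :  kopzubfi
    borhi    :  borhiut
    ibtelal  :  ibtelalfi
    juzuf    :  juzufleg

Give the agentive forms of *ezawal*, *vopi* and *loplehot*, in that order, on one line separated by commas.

The suffix is conditioned by the final sound: -leg when the stem ends in a voiceless consonant (*orgot*, *juzuf*); -fi when the stem ends in a voiced consonant (*bekar*, *kopzub*, *ibtelal*); -ut when the stem ends in a vowel (*tilpepo*, *borhi*).
The final sound of *ezawal* is /l/, which is a voiced consonant, so the suffix is -fi, giving *ezawalfi*.
The final sound of *vopi* is /i/, which is a vowel, so the suffix is -ut, giving *vopiut*.
*loplehot* — final sound /t/ (a voiceless consonant) → -leg → *loplehotleg*.

ezawalfi, vopiut, loplehotleg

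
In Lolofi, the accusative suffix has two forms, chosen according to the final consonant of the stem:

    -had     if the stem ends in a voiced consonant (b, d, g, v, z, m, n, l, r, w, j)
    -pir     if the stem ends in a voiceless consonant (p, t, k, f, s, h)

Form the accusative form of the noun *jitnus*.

jitnuspir

*jitnus*: final consonant = /s/, voiceless → -pir → *jitnuspir*.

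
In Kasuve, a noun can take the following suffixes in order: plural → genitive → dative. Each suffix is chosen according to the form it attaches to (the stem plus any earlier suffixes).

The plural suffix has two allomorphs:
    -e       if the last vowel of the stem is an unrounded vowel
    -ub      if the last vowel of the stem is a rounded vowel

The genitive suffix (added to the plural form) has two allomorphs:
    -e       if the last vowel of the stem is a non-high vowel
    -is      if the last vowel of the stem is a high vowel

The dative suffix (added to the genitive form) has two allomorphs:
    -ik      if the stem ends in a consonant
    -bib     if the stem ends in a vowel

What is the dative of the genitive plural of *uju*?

ujuubisik

Since the last vowel of *uju* is /u/ (a rounded vowel), it takes -ub, giving *ujuub*.
The plural form *ujuub*: last vowel = /u/, a high vowel → -is → *ujuubis*.
Since the final sound of the genitive form *ujuubis* is /s/ (a consonant), it takes -ik, giving *ujuubisik*.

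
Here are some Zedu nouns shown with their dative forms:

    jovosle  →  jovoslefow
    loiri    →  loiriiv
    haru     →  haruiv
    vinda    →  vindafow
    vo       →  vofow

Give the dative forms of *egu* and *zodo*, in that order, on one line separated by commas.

eguiv, zodofow

Looking at the last vowel of each stem: -iv when the last vowel of the stem is a high vowel (*loiri*, *haru*); -fow when the last vowel of the stem is a non-high vowel (*jovosle*, *vinda*, *vo*).
The last vowel of *egu* is /u/, which is a high vowel, so the suffix is -iv, giving *eguiv*.
*zodo*: last vowel = /o/, a non-high vowel → -fow → *zodofow*.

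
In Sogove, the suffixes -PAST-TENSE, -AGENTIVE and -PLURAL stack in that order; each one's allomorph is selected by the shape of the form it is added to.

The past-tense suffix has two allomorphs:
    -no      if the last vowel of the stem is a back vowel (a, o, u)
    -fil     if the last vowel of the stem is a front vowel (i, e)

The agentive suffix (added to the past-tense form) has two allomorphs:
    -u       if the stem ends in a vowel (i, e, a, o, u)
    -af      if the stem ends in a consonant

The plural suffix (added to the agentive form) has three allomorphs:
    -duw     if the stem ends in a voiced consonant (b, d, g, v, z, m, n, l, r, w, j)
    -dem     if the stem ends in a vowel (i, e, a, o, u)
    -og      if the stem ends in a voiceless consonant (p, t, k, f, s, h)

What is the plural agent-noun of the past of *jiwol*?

The last vowel of *jiwol* is /o/, which is a back vowel, so the past-tense suffix is -no, giving *jiwolno*.
The past-tense form *jiwolno* — final sound /o/ (a vowel) → -u → *jiwolnou*.
The agentive form *jiwolnou*: final sound = /u/, a vowel → -dem → *jiwolnoudem*.

jiwolnoudem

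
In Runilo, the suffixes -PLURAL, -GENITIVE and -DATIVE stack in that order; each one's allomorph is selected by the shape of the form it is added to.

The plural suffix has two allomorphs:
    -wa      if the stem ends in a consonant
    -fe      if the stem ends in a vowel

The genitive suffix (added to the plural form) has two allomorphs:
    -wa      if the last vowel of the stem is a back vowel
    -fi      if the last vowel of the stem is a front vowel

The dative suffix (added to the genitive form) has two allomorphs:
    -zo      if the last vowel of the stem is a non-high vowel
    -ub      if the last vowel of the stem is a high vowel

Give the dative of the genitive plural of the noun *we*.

*we* — final sound /e/ (a vowel) → -fe → *wefe*.
The last vowel of the plural form *wefe* is /e/, which is a front vowel, so the genitive suffix is -fi, giving *wefefi*.
The last vowel of the genitive form *wefefi* is /i/, which is a high vowel, so the dative suffix is -ub, giving *wefefiub*.

wefefiub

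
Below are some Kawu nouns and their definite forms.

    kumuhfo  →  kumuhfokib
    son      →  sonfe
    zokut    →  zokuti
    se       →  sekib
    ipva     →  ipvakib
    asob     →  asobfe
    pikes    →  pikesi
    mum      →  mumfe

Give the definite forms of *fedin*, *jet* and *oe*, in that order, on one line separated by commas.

The pattern is voicing of the final sound: -i when the stem ends in a voiceless consonant (*zokut*, *pikes*); -fe when the stem ends in a voiced consonant (*son*, *asob*, *mum*); -kib when the stem ends in a vowel (*kumuhfo*, *se*, *ipva*).
The final sound of *fedin* is /n/, which is a voiced consonant, so the suffix is -fe, giving *fedinfe*.
*jet* — final sound /t/ (a voiceless consonant) → -i → *jeti*.
Since the final sound of *oe* is /e/ (a vowel), it takes -kib, giving *oekib*.

fedinfe, jeti, oekib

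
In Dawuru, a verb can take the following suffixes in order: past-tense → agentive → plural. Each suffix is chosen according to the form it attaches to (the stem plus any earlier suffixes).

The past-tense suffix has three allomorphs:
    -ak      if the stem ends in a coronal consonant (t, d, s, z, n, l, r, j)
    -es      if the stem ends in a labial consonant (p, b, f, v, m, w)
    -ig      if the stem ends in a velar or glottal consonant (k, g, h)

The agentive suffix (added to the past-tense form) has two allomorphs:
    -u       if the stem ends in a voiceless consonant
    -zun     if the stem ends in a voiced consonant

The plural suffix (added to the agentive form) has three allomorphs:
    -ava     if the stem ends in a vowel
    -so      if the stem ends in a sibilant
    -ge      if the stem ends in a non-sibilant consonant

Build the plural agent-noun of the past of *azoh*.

azohigzunge

*azoh*: final consonant = /h/, velar/glottal → -ig → *azohig*.
The past-tense form *azohig*: final consonant = /g/, voiced → -zun → *azohigzun*.
The agentive form *azohigzun* — final sound /n/ (a non-sibilant consonant) → -ge → *azohigzunge*.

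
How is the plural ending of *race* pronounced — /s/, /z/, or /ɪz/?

/ɪz/

The stem *race* ends in a sibilant (/s, z, ʃ, ʒ, tʃ, dʒ/).
The plural suffix surfaces as /ɪz/ after sibilants, /s/ after other voiceless consonants, and /z/ after other voiced sounds.
So the plural -s on *race* is pronounced /ɪz/.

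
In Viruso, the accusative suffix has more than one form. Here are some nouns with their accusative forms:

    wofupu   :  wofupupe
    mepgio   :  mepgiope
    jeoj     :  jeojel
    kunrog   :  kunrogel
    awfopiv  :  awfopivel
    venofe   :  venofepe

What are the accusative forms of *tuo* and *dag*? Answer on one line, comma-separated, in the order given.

tuope, dagel

The alternation tracks the final sound of the stem — -el when the stem ends in a consonant (*jeoj*, *kunrog*, *awfopiv*); -pe when the stem ends in a vowel (*wofupu*, *mepgio*, *venofe*).
*tuo*: final sound = /o/, a vowel → -pe → *tuope*.
*dag* — final sound /g/ (a consonant) → -el → *dagel*.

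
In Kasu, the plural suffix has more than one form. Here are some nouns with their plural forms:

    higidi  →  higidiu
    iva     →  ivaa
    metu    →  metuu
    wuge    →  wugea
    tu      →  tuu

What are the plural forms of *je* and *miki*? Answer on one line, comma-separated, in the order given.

jea, mikiu

The pattern is height harmony: -u when the last vowel of the stem is a high vowel (*higidi*, *metu*, *tu*); -a when the last vowel of the stem is a non-high vowel (*iva*, *wuge*).
The last vowel of *je* is /e/, which is a non-high vowel, so the suffix is -a, giving *jea*.
*miki* — last vowel /i/ (a high vowel) → -u → *mikiu*.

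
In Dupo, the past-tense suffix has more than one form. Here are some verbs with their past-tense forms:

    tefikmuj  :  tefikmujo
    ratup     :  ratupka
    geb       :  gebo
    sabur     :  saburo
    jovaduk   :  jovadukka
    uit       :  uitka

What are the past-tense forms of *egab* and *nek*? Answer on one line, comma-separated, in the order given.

Looking at the final consonant of each stem: -ka when the stem ends in a voiceless consonant (*ratup*, *jovaduk*, *uit*); -o when the stem ends in a voiced consonant (*tefikmuj*, *geb*, *sabur*).
The final consonant of *egab* is /b/, which is voiced, so the suffix is -o, giving *egabo*.
*nek*: final consonant = /k/, voiceless → -ka → *nekka*.

egabo, nekka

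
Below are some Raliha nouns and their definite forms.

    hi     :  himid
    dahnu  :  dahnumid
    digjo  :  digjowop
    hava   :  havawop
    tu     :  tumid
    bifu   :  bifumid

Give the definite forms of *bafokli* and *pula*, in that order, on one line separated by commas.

The pattern is height harmony: -mid when the last vowel of the stem is a high vowel (*hi*, *dahnu*, *tu*, *bifu*); -wop when the last vowel of the stem is a non-high vowel (*digjo*, *hava*).
Since the last vowel of *bafokli* is /i/ (a high vowel), it takes -mid, giving *bafoklimid*.
Since the last vowel of *pula* is /a/ (a non-high vowel), it takes -wop, giving *pulawop*.

bafoklimid, pulawop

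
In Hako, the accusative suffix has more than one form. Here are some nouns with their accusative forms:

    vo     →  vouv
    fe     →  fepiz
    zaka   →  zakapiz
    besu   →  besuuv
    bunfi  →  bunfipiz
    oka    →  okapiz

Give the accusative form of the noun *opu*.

opuuv

The alternation tracks the last vowel of the stem — -uv when the last vowel of the stem is a rounded vowel (*vo*, *besu*); -piz when the last vowel of the stem is an unrounded vowel (*fe*, *zaka*, *bunfi*, *oka*).
*opu* — last vowel /u/ (a rounded vowel) → -uv → *opuuv*.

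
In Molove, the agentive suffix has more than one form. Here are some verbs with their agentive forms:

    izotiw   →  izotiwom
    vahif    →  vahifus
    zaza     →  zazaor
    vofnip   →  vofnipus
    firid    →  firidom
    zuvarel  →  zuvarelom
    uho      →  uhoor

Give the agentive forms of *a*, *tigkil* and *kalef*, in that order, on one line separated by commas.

aor, tigkilom, kalefus

The alternation tracks the final sound of the stem — -us when the stem ends in a voiceless consonant (*vahif*, *vofnip*); -om when the stem ends in a voiced consonant (*izotiw*, *firid*, *zuvarel*); -or when the stem ends in a vowel (*zaza*, *uho*).
Since the final sound of *a* is /a/ (a vowel), it takes -or, giving *aor*.
The final sound of *tigkil* is /l/, which is a voiced consonant, so the suffix is -om, giving *tigkilom*.
*kalef*: final sound = /f/, a voiceless consonant → -us → *kalefus*.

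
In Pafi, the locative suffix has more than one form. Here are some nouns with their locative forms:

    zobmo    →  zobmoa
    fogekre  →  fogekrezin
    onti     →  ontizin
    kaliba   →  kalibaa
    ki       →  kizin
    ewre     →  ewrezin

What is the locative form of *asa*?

Looking at the last vowel of each stem: -zin when the last vowel of the stem is a front vowel (*fogekre*, *onti*, *ki*, *ewre*); -a when the last vowel of the stem is a back vowel (*zobmo*, *kaliba*).
*asa*: last vowel = /a/, a back vowel → -a → *asaa*.

asaa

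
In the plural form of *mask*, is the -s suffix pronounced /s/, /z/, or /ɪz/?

The stem *mask* ends in a voiceless non-sibilant consonant.
The plural suffix surfaces as /ɪz/ after sibilants, /s/ after other voiceless consonants, and /z/ after other voiced sounds.
So the plural -s on *mask* is pronounced /s/.

/s/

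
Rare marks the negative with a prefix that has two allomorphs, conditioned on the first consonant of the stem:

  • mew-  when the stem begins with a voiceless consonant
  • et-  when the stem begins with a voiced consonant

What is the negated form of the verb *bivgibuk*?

Since the first consonant of *bivgibuk* is /b/ (voiced), it takes et-, giving *etbivgibuk*.

etbivgibuk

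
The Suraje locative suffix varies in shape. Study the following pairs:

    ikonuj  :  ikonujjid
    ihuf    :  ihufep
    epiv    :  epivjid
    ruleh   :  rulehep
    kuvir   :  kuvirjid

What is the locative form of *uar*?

The suffix is conditioned by the final consonant: -ep when the stem ends in a voiceless consonant (*ihuf*, *ruleh*); -jid when the stem ends in a voiced consonant (*ikonuj*, *epiv*, *kuvir*).
Since the final consonant of *uar* is /r/ (voiced), it takes -jid, giving *uarjid*.

uarjid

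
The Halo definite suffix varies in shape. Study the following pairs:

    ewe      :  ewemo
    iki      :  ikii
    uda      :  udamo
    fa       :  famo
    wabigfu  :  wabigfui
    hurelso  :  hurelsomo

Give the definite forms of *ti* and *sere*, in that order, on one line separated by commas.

tii, seremo

The suffix is conditioned by the last vowel: -i when the last vowel of the stem is a high vowel (*iki*, *wabigfu*); -mo when the last vowel of the stem is a non-high vowel (*ewe*, *uda*, *fa*, *hurelso*).
*ti* — last vowel /i/ (a high vowel) → -i → *tii*.
Since the last vowel of *sere* is /e/ (a non-high vowel), it takes -mo, giving *seremo*.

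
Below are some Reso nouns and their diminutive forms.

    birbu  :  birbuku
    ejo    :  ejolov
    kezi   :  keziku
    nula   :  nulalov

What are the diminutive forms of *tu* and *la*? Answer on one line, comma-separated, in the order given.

tuku, lalov

The suffix is conditioned by the last vowel: -ku when the last vowel of the stem is a high vowel (*birbu*, *kezi*); -lov when the last vowel of the stem is a non-high vowel (*ejo*, *nula*).
Since the last vowel of *tu* is /u/ (a high vowel), it takes -ku, giving *tuku*.
The last vowel of *la* is /a/, which is a non-high vowel, so the suffix is -lov, giving *lalov*.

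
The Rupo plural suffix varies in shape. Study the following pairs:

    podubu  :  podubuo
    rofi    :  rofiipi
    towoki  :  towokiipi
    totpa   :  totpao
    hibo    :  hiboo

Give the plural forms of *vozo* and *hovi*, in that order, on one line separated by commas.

vozoo, hoviipi

The suffix is conditioned by the last vowel: -ipi when the last vowel of the stem is a front vowel (*rofi*, *towoki*); -o when the last vowel of the stem is a back vowel (*podubu*, *totpa*, *hibo*).
Since the last vowel of *vozo* is /o/ (a back vowel), it takes -o, giving *vozoo*.
*hovi*: last vowel = /i/, a front vowel → -ipi → *hoviipi*.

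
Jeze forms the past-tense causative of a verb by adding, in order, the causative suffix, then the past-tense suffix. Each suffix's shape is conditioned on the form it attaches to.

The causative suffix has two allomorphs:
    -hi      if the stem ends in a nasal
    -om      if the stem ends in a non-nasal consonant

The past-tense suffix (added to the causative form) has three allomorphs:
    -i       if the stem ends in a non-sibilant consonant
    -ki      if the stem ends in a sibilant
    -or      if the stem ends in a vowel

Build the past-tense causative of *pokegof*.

The final consonant of *pokegof* is /f/, which is non-nasal, so the causative suffix is -om, giving *pokegofom*.
Since the final sound of the causative form *pokegofom* is /m/ (a non-sibilant consonant), it takes -i, giving *pokegofomi*.

pokegofomi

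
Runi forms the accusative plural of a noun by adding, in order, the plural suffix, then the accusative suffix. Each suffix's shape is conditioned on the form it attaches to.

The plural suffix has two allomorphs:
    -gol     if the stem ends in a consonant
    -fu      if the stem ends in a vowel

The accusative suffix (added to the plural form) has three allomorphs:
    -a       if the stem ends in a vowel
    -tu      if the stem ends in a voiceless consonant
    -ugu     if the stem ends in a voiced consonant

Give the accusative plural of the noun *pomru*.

*pomru* — final sound /u/ (a vowel) → -fu → *pomrufu*.
Since the final sound of the plural form *pomrufu* is /u/ (a vowel), it takes -a, giving *pomrufua*.

pomrufua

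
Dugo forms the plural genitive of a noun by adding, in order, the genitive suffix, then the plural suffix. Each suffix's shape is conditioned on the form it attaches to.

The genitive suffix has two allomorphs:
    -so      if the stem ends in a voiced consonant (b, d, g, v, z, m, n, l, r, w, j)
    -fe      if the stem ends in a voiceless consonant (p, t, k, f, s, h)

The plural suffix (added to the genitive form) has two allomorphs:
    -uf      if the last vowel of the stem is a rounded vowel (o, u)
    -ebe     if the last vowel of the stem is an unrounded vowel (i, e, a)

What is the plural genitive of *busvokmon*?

*busvokmon* — final consonant /n/ (voiced) → -so → *busvokmonso*.
The genitive form *busvokmonso*: last vowel = /o/, a rounded vowel → -uf → *busvokmonsouf*.

busvokmonsouf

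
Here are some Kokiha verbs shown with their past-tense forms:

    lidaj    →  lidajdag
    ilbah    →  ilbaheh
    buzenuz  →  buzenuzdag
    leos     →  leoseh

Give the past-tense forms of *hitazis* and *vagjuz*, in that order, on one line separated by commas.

hitaziseh, vagjuzdag

Looking at the final consonant of each stem: -eh when the stem ends in a voiceless consonant (*ilbah*, *leos*); -dag when the stem ends in a voiced consonant (*lidaj*, *buzenuz*).
*hitazis*: final consonant = /s/, voiceless → -eh → *hitaziseh*.
Since the final consonant of *vagjuz* is /z/ (voiced), it takes -dag, giving *vagjuzdag*.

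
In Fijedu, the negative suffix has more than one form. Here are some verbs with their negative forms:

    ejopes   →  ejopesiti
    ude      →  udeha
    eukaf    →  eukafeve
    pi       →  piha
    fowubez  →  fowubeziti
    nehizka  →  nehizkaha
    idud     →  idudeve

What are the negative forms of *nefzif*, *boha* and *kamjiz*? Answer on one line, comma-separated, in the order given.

The alternation tracks the final sound of the stem — -iti when the stem ends in a sibilant (*ejopes*, *fowubez*); -eve when the stem ends in a non-sibilant consonant (*eukaf*, *idud*); -ha when the stem ends in a vowel (*ude*, *pi*, *nehizka*).
Since the final sound of *nefzif* is /f/ (a non-sibilant consonant), it takes -eve, giving *nefzifeve*.
The final sound of *boha* is /a/, which is a vowel, so the suffix is -ha, giving *bohaha*.
*kamjiz* — final sound /z/ (a sibilant) → -iti → *kamjiziti*.

nefzifeve, bohaha, kamjiziti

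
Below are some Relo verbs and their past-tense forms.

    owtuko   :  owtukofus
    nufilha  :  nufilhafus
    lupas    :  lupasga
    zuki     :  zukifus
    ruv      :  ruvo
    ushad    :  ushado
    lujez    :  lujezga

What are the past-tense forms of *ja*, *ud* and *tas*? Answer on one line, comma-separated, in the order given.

The suffix is conditioned by the final sound: -ga when the stem ends in a sibilant (*lupas*, *lujez*); -o when the stem ends in a non-sibilant consonant (*ruv*, *ushad*); -fus when the stem ends in a vowel (*owtuko*, *nufilha*, *zuki*).
*ja* — final sound /a/ (a vowel) → -fus → *jafus*.
*ud*: final sound = /d/, a non-sibilant consonant → -o → *udo*.
Since the final sound of *tas* is /s/ (a sibilant), it takes -ga, giving *tasga*.

jafus, udo, tasga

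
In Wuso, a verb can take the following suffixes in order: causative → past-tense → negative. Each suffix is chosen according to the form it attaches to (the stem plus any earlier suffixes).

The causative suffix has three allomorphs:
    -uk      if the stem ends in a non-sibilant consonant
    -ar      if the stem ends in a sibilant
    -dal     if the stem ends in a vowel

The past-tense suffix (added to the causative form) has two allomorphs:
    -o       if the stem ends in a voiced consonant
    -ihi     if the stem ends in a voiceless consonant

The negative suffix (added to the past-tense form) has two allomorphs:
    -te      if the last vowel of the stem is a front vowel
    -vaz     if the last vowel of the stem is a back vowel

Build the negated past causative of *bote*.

botedalovaz

The final sound of *bote* is /e/, which is a vowel, so the causative suffix is -dal, giving *botedal*.
The causative form *botedal*: final consonant = /l/, voiced → -o → *botedalo*.
The past-tense form *botedalo* — last vowel /o/ (a back vowel) → -vaz → *botedalovaz*.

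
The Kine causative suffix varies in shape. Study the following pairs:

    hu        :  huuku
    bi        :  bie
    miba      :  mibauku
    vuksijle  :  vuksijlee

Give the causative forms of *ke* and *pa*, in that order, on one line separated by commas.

kee, pauku

Looking at the last vowel of each stem: -e when the last vowel of the stem is a front vowel (*bi*, *vuksijle*); -uku when the last vowel of the stem is a back vowel (*hu*, *miba*).
*ke* — last vowel /e/ (a front vowel) → -e → *kee*.
*pa* — last vowel /a/ (a back vowel) → -uku → *pauku*.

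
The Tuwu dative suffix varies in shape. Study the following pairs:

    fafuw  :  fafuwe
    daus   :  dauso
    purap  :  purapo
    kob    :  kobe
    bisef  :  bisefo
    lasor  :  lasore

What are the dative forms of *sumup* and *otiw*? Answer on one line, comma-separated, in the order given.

sumupo, otiwe

Looking at the final consonant of each stem: -o when the stem ends in a voiceless consonant (*daus*, *purap*, *bisef*); -e when the stem ends in a voiced consonant (*fafuw*, *kob*, *lasor*).
Since the final consonant of *sumup* is /p/ (voiceless), it takes -o, giving *sumupo*.
Since the final consonant of *otiw* is /w/ (voiced), it takes -e, giving *otiwe*.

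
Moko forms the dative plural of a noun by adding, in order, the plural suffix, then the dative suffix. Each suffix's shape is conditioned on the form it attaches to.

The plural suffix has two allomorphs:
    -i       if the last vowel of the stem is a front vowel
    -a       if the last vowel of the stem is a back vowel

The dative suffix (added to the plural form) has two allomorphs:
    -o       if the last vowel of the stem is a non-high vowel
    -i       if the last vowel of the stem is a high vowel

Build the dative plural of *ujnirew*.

Since the last vowel of *ujnirew* is /e/ (a front vowel), it takes -i, giving *ujnirewi*.
The plural form *ujnirewi*: last vowel = /i/, a high vowel → -i → *ujnirewii*.

ujnirewii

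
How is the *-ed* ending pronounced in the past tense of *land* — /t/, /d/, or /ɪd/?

The stem *land* ends in /t/ or /d/.
The -ed suffix is realized as /ɪd/ after /t, d/; as /t/ after other voiceless consonants; and as /d/ after other voiced sounds.
So -ed on *land* is pronounced /ɪd/.

/ɪd/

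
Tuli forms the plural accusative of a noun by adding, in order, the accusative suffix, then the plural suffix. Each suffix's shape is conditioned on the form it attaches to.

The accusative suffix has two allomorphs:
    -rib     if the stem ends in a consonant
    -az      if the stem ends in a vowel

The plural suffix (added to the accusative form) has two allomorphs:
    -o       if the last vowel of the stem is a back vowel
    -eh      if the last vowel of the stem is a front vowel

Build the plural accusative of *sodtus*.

sodtusribeh

*sodtus* — final sound /s/ (a consonant) → -rib → *sodtusrib*.
Since the last vowel of the accusative form *sodtusrib* is /i/ (a front vowel), it takes -eh, giving *sodtusribeh*.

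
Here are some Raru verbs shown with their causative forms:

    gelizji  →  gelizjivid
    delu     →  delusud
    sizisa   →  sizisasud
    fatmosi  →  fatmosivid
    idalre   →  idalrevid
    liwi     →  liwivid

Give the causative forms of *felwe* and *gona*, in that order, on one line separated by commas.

felwevid, gonasud

The suffix is conditioned by the last vowel: -vid when the last vowel of the stem is a front vowel (*gelizji*, *fatmosi*, *idalre*, *liwi*); -sud when the last vowel of the stem is a back vowel (*delu*, *sizisa*).
*felwe* — last vowel /e/ (a front vowel) → -vid → *felwevid*.
The last vowel of *gona* is /a/, which is a back vowel, so the suffix is -sud, giving *gonasud*.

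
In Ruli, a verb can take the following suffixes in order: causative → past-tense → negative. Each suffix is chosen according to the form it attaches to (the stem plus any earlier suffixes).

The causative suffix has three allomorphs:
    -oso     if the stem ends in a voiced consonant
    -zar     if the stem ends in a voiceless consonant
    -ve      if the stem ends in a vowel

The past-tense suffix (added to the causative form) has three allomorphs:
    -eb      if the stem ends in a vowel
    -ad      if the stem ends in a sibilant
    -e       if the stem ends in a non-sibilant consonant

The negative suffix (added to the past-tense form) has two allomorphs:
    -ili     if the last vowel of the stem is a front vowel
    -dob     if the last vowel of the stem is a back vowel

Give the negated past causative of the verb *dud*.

dudosoebili

*dud* — final sound /d/ (a voiced consonant) → -oso → *dudoso*.
The causative form *dudoso* — final sound /o/ (a vowel) → -eb → *dudosoeb*.
The last vowel of the past-tense form *dudosoeb* is /e/, which is a front vowel, so the negative suffix is -ili, giving *dudosoebili*.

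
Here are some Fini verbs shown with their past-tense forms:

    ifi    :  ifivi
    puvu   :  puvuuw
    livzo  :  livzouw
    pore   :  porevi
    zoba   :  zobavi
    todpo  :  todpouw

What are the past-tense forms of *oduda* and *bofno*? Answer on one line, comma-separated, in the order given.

odudavi, bofnouw

Looking at the last vowel of each stem: -uw when the last vowel of the stem is a rounded vowel (*puvu*, *livzo*, *todpo*); -vi when the last vowel of the stem is an unrounded vowel (*ifi*, *pore*, *zoba*).
*oduda*: last vowel = /a/, an unrounded vowel → -vi → *odudavi*.
*bofno* — last vowel /o/ (a rounded vowel) → -uw → *bofnouw*.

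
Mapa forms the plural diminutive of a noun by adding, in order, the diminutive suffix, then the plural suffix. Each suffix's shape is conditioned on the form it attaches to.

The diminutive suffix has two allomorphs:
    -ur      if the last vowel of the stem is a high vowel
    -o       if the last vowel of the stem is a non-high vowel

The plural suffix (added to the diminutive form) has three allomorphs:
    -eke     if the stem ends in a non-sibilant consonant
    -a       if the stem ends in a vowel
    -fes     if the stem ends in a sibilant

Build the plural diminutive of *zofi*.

*zofi* — last vowel /i/ (a high vowel) → -ur → *zofiur*.
The final sound of the diminutive form *zofiur* is /r/, which is a non-sibilant consonant, so the plural suffix is -eke, giving *zofiureke*.

zofiureke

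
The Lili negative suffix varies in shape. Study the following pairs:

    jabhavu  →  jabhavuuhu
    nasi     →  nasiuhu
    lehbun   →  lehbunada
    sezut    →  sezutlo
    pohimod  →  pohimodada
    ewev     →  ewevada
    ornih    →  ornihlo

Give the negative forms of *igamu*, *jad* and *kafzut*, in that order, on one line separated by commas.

igamuuhu, jadada, kafzutlo

Looking at the final sound of each stem: -lo when the stem ends in a voiceless consonant (*sezut*, *ornih*); -ada when the stem ends in a voiced consonant (*lehbun*, *pohimod*, *ewev*); -uhu when the stem ends in a vowel (*jabhavu*, *nasi*).
Since the final sound of *igamu* is /u/ (a vowel), it takes -uhu, giving *igamuuhu*.
Since the final sound of *jad* is /d/ (a voiced consonant), it takes -ada, giving *jadada*.
*kafzut* — final sound /t/ (a voiceless consonant) → -lo → *kafzutlo*.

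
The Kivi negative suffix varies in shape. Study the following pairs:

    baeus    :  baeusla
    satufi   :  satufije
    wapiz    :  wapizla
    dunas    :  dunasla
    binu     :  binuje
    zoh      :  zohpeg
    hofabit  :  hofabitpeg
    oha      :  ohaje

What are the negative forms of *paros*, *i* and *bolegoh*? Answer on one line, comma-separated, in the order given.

The pattern is sibilance of the final sound: -la when the stem ends in a sibilant (*baeus*, *wapiz*, *dunas*); -peg when the stem ends in a non-sibilant consonant (*zoh*, *hofabit*); -je when the stem ends in a vowel (*satufi*, *binu*, *oha*).
*paros*: final sound = /s/, a sibilant → -la → *parosla*.
Since the final sound of *i* is /i/ (a vowel), it takes -je, giving *ije*.
Since the final sound of *bolegoh* is /h/ (a non-sibilant consonant), it takes -peg, giving *bolegohpeg*.

parosla, ije, bolegohpeg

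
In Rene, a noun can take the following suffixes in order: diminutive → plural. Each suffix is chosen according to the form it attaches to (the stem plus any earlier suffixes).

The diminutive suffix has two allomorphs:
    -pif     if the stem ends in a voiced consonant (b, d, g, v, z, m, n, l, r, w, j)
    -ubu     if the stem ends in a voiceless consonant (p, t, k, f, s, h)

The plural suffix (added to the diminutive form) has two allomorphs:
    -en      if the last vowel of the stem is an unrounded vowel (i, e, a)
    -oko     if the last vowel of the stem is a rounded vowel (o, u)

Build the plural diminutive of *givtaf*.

givtafubuoko

Since the final consonant of *givtaf* is /f/ (voiceless), it takes -ubu, giving *givtafubu*.
The diminutive form *givtafubu* — last vowel /u/ (a rounded vowel) → -oko → *givtafubuoko*.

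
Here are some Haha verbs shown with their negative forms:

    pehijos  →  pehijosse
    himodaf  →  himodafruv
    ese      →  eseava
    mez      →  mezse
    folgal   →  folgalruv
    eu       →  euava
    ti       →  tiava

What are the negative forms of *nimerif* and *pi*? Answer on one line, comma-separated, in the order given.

nimerifruv, piava

The pattern is sibilance of the final sound: -se when the stem ends in a sibilant (*pehijos*, *mez*); -ruv when the stem ends in a non-sibilant consonant (*himodaf*, *folgal*); -ava when the stem ends in a vowel (*ese*, *eu*, *ti*).
The final sound of *nimerif* is /f/, which is a non-sibilant consonant, so the suffix is -ruv, giving *nimerifruv*.
Since the final sound of *pi* is /i/ (a vowel), it takes -ava, giving *piava*.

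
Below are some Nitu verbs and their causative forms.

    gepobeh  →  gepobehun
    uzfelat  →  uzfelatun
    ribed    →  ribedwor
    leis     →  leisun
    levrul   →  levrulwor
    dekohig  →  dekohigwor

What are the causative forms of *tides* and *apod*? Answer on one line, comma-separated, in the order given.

The pattern is voicing of the final consonant: -un when the stem ends in a voiceless consonant (*gepobeh*, *uzfelat*, *leis*); -wor when the stem ends in a voiced consonant (*ribed*, *levrul*, *dekohig*).
The final consonant of *tides* is /s/, which is voiceless, so the suffix is -un, giving *tidesun*.
*apod* — final consonant /d/ (voiced) → -wor → *apodwor*.

tidesun, apodwor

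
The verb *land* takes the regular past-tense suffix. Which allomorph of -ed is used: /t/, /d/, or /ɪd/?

The stem *land* ends in /t/ or /d/.
The -ed suffix is realized as /ɪd/ after /t, d/; as /t/ after other voiceless consonants; and as /d/ after other voiced sounds.
So -ed on *land* is pronounced /ɪd/.

/ɪd/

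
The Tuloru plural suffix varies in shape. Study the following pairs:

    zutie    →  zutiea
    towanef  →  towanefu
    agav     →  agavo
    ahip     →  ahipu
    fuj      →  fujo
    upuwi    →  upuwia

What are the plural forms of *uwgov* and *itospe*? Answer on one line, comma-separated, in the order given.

The pattern is voicing of the final sound: -u when the stem ends in a voiceless consonant (*towanef*, *ahip*); -o when the stem ends in a voiced consonant (*agav*, *fuj*); -a when the stem ends in a vowel (*zutie*, *upuwi*).
The final sound of *uwgov* is /v/, which is a voiced consonant, so the suffix is -o, giving *uwgovo*.
*itospe*: final sound = /e/, a vowel → -a → *itospea*.

uwgovo, itospea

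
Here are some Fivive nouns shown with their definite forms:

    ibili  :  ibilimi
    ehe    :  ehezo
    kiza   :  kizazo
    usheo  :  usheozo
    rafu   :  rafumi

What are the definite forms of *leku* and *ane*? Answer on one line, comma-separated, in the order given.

lekumi, anezo

The pattern is height harmony: -mi when the last vowel of the stem is a high vowel (*ibili*, *rafu*); -zo when the last vowel of the stem is a non-high vowel (*ehe*, *kiza*, *usheo*).
Since the last vowel of *leku* is /u/ (a high vowel), it takes -mi, giving *lekumi*.
*ane*: last vowel = /e/, a non-high vowel → -zo → *anezo*.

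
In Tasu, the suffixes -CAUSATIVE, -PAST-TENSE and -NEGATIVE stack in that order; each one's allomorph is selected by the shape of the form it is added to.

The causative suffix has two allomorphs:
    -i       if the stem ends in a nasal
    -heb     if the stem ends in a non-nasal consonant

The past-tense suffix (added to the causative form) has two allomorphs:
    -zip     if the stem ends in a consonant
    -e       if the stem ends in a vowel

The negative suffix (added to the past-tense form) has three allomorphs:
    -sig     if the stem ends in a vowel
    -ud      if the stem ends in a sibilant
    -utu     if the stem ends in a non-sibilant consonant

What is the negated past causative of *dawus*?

dawushebziputu

The final consonant of *dawus* is /s/, which is non-nasal, so the causative suffix is -heb, giving *dawusheb*.
The causative form *dawusheb*: final sound = /b/, a consonant → -zip → *dawushebzip*.
The final sound of the past-tense form *dawushebzip* is /p/, which is a non-sibilant consonant, so the negative suffix is -utu, giving *dawushebziputu*.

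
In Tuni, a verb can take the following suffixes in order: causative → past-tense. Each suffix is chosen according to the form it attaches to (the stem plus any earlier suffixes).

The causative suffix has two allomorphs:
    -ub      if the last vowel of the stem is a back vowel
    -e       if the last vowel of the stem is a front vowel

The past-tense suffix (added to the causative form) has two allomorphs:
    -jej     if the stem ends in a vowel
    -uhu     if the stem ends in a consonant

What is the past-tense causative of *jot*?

Since the last vowel of *jot* is /o/ (a back vowel), it takes -ub, giving *jotub*.
The causative form *jotub*: final sound = /b/, a consonant → -uhu → *jotubuhu*.

jotubuhu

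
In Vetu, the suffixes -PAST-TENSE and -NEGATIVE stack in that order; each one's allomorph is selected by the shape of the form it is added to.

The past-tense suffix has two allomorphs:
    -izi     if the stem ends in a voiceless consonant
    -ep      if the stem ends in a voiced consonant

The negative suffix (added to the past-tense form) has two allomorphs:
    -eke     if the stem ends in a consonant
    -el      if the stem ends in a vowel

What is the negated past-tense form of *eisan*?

Since the final consonant of *eisan* is /n/ (voiced), it takes -ep, giving *eisanep*.
The past-tense form *eisanep* — final sound /p/ (a consonant) → -eke → *eisanepeke*.

eisanepeke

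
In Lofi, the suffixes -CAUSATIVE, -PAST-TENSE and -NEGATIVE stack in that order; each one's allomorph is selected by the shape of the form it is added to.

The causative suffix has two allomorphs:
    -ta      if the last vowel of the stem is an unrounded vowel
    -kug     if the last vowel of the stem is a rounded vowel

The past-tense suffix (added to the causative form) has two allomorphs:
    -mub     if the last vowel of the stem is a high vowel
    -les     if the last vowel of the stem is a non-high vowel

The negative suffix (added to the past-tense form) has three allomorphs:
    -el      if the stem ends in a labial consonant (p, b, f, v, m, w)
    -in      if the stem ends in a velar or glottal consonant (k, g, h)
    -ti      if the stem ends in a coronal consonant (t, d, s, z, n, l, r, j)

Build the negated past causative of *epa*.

epatalesti

The last vowel of *epa* is /a/, which is an unrounded vowel, so the causative suffix is -ta, giving *epata*.
The causative form *epata* — last vowel /a/ (a non-high vowel) → -les → *epatales*.
The past-tense form *epatales*: final consonant = /s/, coronal → -ti → *epatalesti*.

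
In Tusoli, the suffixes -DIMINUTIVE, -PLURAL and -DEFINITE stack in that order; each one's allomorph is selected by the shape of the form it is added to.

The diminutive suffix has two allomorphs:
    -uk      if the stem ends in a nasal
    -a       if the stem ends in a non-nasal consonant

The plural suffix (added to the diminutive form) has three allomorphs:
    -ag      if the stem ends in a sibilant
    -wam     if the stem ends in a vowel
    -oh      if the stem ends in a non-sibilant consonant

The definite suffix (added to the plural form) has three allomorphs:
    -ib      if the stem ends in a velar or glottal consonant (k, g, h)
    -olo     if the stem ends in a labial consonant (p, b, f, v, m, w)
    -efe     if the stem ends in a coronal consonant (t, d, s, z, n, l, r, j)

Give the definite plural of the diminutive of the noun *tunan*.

tunanukohib

*tunan* — final consonant /n/ (a nasal) → -uk → *tunanuk*.
The final sound of the diminutive form *tunanuk* is /k/, which is a non-sibilant consonant, so the plural suffix is -oh, giving *tunanukoh*.
Since the final consonant of the plural form *tunanukoh* is /h/ (velar/glottal), it takes -ib, giving *tunanukohib*.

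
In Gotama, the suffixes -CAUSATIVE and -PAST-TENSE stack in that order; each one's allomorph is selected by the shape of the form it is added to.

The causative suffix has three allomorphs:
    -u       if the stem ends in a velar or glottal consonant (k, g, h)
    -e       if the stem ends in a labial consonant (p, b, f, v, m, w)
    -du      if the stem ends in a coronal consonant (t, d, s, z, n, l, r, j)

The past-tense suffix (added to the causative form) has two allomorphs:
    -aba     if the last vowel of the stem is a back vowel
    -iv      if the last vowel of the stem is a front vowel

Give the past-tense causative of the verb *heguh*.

The final consonant of *heguh* is /h/, which is velar/glottal, so the causative suffix is -u, giving *heguhu*.
The causative form *heguhu* — last vowel /u/ (a back vowel) → -aba → *heguhuaba*.

heguhuaba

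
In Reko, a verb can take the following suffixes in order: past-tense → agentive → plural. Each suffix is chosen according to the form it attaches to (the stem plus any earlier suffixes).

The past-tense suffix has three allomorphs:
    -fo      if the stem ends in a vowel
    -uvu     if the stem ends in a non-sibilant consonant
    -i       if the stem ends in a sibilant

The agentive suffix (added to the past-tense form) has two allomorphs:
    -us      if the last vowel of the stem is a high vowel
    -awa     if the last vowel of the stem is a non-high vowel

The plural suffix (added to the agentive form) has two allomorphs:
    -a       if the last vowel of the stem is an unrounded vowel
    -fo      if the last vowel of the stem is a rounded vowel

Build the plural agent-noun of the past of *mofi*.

The final sound of *mofi* is /i/, which is a vowel, so the past-tense suffix is -fo, giving *mofifo*.
The past-tense form *mofifo* — last vowel /o/ (a non-high vowel) → -awa → *mofifoawa*.
The last vowel of the agentive form *mofifoawa* is /a/, which is an unrounded vowel, so the plural suffix is -a, giving *mofifoawaa*.

mofifoawaa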